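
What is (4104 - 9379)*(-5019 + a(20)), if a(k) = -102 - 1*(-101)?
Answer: 26480500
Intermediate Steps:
a(k) = -1 (a(k) = -102 + 101 = -1)
(4104 - 9379)*(-5019 + a(20)) = (4104 - 9379)*(-5019 - 1) = -5275*(-5020) = 26480500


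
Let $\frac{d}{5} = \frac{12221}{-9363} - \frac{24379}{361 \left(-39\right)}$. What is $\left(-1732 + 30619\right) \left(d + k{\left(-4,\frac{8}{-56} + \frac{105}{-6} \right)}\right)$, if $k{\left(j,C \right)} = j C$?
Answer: $\frac{215326739377424}{102527971} \approx 2.1002 \cdot 10^{6}$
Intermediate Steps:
$k{\left(j,C \right)} = C j$
$d = \frac{93668530}{43940559}$ ($d = 5 \left(\frac{12221}{-9363} - \frac{24379}{361 \left(-39\right)}\right) = 5 \left(12221 \left(- \frac{1}{9363}\right) - \frac{24379}{-14079}\right) = 5 \left(- \frac{12221}{9363} - - \frac{24379}{14079}\right) = 5 \left(- \frac{12221}{9363} + \frac{24379}{14079}\right) = 5 \cdot \frac{18733706}{43940559} = \frac{93668530}{43940559} \approx 2.1317$)
$\left(-1732 + 30619\right) \left(d + k{\left(-4,\frac{8}{-56} + \frac{105}{-6} \right)}\right) = \left(-1732 + 30619\right) \left(\frac{93668530}{43940559} + \left(\frac{8}{-56} + \frac{105}{-6}\right) \left(-4\right)\right) = 28887 \left(\frac{93668530}{43940559} + \left(8 \left(- \frac{1}{56}\right) + 105 \left(- \frac{1}{6}\right)\right) \left(-4\right)\right) = 28887 \left(\frac{93668530}{43940559} + \left(- \frac{1}{7} - \frac{35}{2}\right) \left(-4\right)\right) = 28887 \left(\frac{93668530}{43940559} - - \frac{494}{7}\right) = 28887 \left(\frac{93668530}{43940559} + \frac{494}{7}\right) = 28887 \cdot \frac{22362315856}{307583913} = \frac{215326739377424}{102527971}$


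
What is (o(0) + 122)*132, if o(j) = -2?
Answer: 15840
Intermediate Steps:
(o(0) + 122)*132 = (-2 + 122)*132 = 120*132 = 15840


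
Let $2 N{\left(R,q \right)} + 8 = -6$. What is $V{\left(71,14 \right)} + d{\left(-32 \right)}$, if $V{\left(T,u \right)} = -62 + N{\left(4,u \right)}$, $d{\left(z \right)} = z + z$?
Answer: $-133$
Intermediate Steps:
$d{\left(z \right)} = 2 z$
$N{\left(R,q \right)} = -7$ ($N{\left(R,q \right)} = -4 + \frac{1}{2} \left(-6\right) = -4 - 3 = -7$)
$V{\left(T,u \right)} = -69$ ($V{\left(T,u \right)} = -62 - 7 = -69$)
$V{\left(71,14 \right)} + d{\left(-32 \right)} = -69 + 2 \left(-32\right) = -69 - 64 = -133$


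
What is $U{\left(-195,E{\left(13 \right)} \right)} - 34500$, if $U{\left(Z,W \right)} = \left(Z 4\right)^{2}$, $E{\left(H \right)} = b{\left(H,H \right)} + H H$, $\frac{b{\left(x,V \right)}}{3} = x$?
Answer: $573900$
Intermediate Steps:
$b{\left(x,V \right)} = 3 x$
$E{\left(H \right)} = H^{2} + 3 H$ ($E{\left(H \right)} = 3 H + H H = 3 H + H^{2} = H^{2} + 3 H$)
$U{\left(Z,W \right)} = 16 Z^{2}$ ($U{\left(Z,W \right)} = \left(4 Z\right)^{2} = 16 Z^{2}$)
$U{\left(-195,E{\left(13 \right)} \right)} - 34500 = 16 \left(-195\right)^{2} - 34500 = 16 \cdot 38025 - 34500 = 608400 - 34500 = 573900$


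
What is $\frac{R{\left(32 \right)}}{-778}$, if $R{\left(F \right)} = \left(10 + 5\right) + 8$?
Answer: $- \frac{23}{778} \approx -0.029563$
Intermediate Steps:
$R{\left(F \right)} = 23$ ($R{\left(F \right)} = 15 + 8 = 23$)
$\frac{R{\left(32 \right)}}{-778} = \frac{23}{-778} = 23 \left(- \frac{1}{778}\right) = - \frac{23}{778}$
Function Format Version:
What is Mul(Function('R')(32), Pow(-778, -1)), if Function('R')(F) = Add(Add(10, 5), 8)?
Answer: Rational(-23, 778) ≈ -0.029563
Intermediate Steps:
Function('R')(F) = 23 (Function('R')(F) = Add(15, 8) = 23)
Mul(Function('R')(32), Pow(-778, -1)) = Mul(23, Pow(-778, -1)) = Mul(23, Rational(-1, 778)) = Rational(-23, 778)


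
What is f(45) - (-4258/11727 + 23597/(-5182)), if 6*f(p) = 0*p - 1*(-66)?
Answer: 967249429/60769314 ≈ 15.917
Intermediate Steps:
f(p) = 11 (f(p) = (0*p - 1*(-66))/6 = (0 + 66)/6 = (⅙)*66 = 11)
f(45) - (-4258/11727 + 23597/(-5182)) = 11 - (-4258/11727 + 23597/(-5182)) = 11 - (-4258*1/11727 + 23597*(-1/5182)) = 11 - (-4258/11727 - 23597/5182) = 11 - 1*(-298786975/60769314) = 11 + 298786975/60769314 = 967249429/60769314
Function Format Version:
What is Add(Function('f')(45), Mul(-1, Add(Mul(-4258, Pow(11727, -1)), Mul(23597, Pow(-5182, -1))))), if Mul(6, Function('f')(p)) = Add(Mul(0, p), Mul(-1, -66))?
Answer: Rational(967249429, 60769314) ≈ 15.917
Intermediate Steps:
Function('f')(p) = 11 (Function('f')(p) = Mul(Rational(1, 6), Add(Mul(0, p), Mul(-1, -66))) = Mul(Rational(1, 6), Add(0, 66)) = Mul(Rational(1, 6), 66) = 11)
Add(Function('f')(45), Mul(-1, Add(Mul(-4258, Pow(11727, -1)), Mul(23597, Pow(-5182, -1))))) = Add(11, Mul(-1, Add(Mul(-4258, Pow(11727, -1)), Mul(23597, Pow(-5182, -1))))) = Add(11, Mul(-1, Add(Mul(-4258, Rational(1, 11727)), Mul(23597, Rational(-1, 5182))))) = Add(11, Mul(-1, Add(Rational(-4258, 11727), Rational(-23597, 5182)))) = Add(11, Mul(-1, Rational(-298786975, 60769314))) = Add(11, Rational(298786975, 60769314)) = Rational(967249429, 60769314)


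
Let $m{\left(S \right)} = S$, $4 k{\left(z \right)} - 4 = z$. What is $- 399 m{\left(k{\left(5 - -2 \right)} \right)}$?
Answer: $- \frac{4389}{4} \approx -1097.3$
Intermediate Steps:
$k{\left(z \right)} = 1 + \frac{z}{4}$
$- 399 m{\left(k{\left(5 - -2 \right)} \right)} = - 399 \left(1 + \frac{5 - -2}{4}\right) = - 399 \left(1 + \frac{5 + 2}{4}\right) = - 399 \left(1 + \frac{1}{4} \cdot 7\right) = - 399 \left(1 + \frac{7}{4}\right) = \left(-399\right) \frac{11}{4} = - \frac{4389}{4}$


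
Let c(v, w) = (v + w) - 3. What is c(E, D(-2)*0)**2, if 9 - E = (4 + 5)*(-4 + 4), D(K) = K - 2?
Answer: 36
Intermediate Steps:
D(K) = -2 + K
E = 9 (E = 9 - (4 + 5)*(-4 + 4) = 9 - 9*0 = 9 - 1*0 = 9 + 0 = 9)
c(v, w) = -3 + v + w
c(E, D(-2)*0)**2 = (-3 + 9 + (-2 - 2)*0)**2 = (-3 + 9 - 4*0)**2 = (-3 + 9 + 0)**2 = 6**2 = 36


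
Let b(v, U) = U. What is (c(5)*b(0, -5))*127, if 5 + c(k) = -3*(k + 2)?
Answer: 16510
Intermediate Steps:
c(k) = -11 - 3*k (c(k) = -5 - 3*(k + 2) = -5 - 3*(2 + k) = -5 + (-6 - 3*k) = -11 - 3*k)
(c(5)*b(0, -5))*127 = ((-11 - 3*5)*(-5))*127 = ((-11 - 15)*(-5))*127 = -26*(-5)*127 = 130*127 = 16510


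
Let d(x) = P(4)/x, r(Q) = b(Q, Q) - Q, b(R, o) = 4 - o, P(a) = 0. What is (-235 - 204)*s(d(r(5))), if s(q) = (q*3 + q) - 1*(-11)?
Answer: -4829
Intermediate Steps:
r(Q) = 4 - 2*Q (r(Q) = (4 - Q) - Q = 4 - 2*Q)
d(x) = 0 (d(x) = 0/x = 0)
s(q) = 11 + 4*q (s(q) = (3*q + q) + 11 = 4*q + 11 = 11 + 4*q)
(-235 - 204)*s(d(r(5))) = (-235 - 204)*(11 + 4*0) = -439*(11 + 0) = -439*11 = -4829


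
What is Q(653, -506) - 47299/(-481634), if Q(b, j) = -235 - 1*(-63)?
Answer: -82793749/481634 ≈ -171.90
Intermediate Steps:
Q(b, j) = -172 (Q(b, j) = -235 + 63 = -172)
Q(653, -506) - 47299/(-481634) = -172 - 47299/(-481634) = -172 - 47299*(-1)/481634 = -172 - 1*(-47299/481634) = -172 + 47299/481634 = -82793749/481634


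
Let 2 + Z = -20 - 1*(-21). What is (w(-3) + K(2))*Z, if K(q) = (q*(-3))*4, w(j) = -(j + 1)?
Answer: 22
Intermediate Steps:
w(j) = -1 - j (w(j) = -(1 + j) = -1 - j)
K(q) = -12*q (K(q) = -3*q*4 = -12*q)
Z = -1 (Z = -2 + (-20 - 1*(-21)) = -2 + (-20 + 21) = -2 + 1 = -1)
(w(-3) + K(2))*Z = ((-1 - 1*(-3)) - 12*2)*(-1) = ((-1 + 3) - 24)*(-1) = (2 - 24)*(-1) = -22*(-1) = 22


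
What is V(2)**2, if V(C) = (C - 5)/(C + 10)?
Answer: 1/16 ≈ 0.062500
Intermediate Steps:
V(C) = (-5 + C)/(10 + C)
V(2)**2 = ((-5 + 2)/(10 + 2))**2 = (-3/12)**2 = ((1/12)*(-3))**2 = (-1/4)**2 = 1/16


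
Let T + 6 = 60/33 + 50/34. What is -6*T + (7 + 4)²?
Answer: 25669/187 ≈ 137.27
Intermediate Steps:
T = -507/187 (T = -6 + (60/33 + 50/34) = -6 + (60*(1/33) + 50*(1/34)) = -6 + (20/11 + 25/17) = -6 + 615/187 = -507/187 ≈ -2.7112)
-6*T + (7 + 4)² = -6*(-507/187) + (7 + 4)² = 3042/187 + 11² = 3042/187 + 121 = 25669/187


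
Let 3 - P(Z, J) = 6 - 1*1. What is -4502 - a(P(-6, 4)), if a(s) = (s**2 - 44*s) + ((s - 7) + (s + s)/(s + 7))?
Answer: -22921/5 ≈ -4584.2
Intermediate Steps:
P(Z, J) = -2 (P(Z, J) = 3 - (6 - 1*1) = 3 - (6 - 1) = 3 - 1*5 = 3 - 5 = -2)
a(s) = -7 + s**2 - 43*s + 2*s/(7 + s) (a(s) = (s**2 - 44*s) + ((-7 + s) + (2*s)/(7 + s)) = (s**2 - 44*s) + ((-7 + s) + 2*s/(7 + s)) = (s**2 - 44*s) + (-7 + s + 2*s/(7 + s)) = -7 + s**2 - 43*s + 2*s/(7 + s))
-4502 - a(P(-6, 4)) = -4502 - (-49 + (-2)**3 - 306*(-2) - 36*(-2)**2)/(7 - 2) = -4502 - (-49 - 8 + 612 - 36*4)/5 = -4502 - (-49 - 8 + 612 - 144)/5 = -4502 - 411/5 = -22921/5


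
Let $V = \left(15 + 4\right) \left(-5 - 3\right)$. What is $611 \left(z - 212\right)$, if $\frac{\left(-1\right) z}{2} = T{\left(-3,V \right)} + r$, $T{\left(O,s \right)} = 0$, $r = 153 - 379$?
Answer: $146640$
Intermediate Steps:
$r = -226$
$V = -152$ ($V = 19 \left(-8\right) = -152$)
$z = 452$ ($z = - 2 \left(0 - 226\right) = \left(-2\right) \left(-226\right) = 452$)
$611 \left(z - 212\right) = 611 \left(452 - 212\right) = 611 \cdot 240 = 146640$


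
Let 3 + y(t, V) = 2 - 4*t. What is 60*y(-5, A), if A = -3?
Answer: 1140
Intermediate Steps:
y(t, V) = -1 - 4*t (y(t, V) = -3 + (2 - 4*t) = -1 - 4*t)
60*y(-5, A) = 60*(-1 - 4*(-5)) = 60*(-1 + 20) = 60*19 = 1140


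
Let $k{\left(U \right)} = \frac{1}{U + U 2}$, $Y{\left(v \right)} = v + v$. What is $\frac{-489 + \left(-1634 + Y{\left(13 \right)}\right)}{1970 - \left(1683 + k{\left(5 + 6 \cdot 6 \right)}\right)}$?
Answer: $- \frac{257931}{35300} \approx -7.3068$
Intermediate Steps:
$Y{\left(v \right)} = 2 v$
$k{\left(U \right)} = \frac{1}{3 U}$ ($k{\left(U \right)} = \frac{1}{U + 2 U} = \frac{1}{3 U}$)
$\frac{-489 + \left(-1634 + Y{\left(13 \right)}\right)}{1970 - \left(1683 + k{\left(5 + 6 \cdot 6 \right)}\right)} = \frac{-489 + \left(-1634 + 2 \cdot 13\right)}{1970 - \left(1683 + \frac{1}{3 \left(5 + 6 \cdot 6\right)}\right)} = \frac{-489 + \left(-1634 + 26\right)}{1970 - \left(1683 + \frac{1}{3 \left(5 + 36\right)}\right)} = \frac{-489 - 1608}{1970 - \left(1683 + \frac{1}{3 \cdot 41}\right)} = - \frac{2097}{1970 - \left(1683 + \frac{1}{3} \cdot \frac{1}{41}\right)} = - \frac{2097}{1970 - \frac{207010}{123}} = - \frac{2097}{\frac{35300}{123}} = \left(-2097\right) \frac{123}{35300} = - \frac{257931}{35300}$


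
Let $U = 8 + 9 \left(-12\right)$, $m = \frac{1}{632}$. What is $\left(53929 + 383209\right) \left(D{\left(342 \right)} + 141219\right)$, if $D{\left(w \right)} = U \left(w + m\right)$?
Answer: $\frac{3695778193913}{79} \approx 4.6782 \cdot 10^{10}$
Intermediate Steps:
$m = \frac{1}{632} \approx 0.0015823$
$U = -100$ ($U = 8 - 108 = -100$)
$D{\left(w \right)} = - \frac{25}{158} - 100 w$ ($D{\left(w \right)} = - 100 \left(w + \frac{1}{632}\right) = - 100 \left(\frac{1}{632} + w\right) = - \frac{25}{158} - 100 w$)
$\left(53929 + 383209\right) \left(D{\left(342 \right)} + 141219\right) = \left(53929 + 383209\right) \left(\left(- \frac{25}{158} - 34200\right) + 141219\right) = 437138 \left(\left(- \frac{25}{158} - 34200\right) + 141219\right) = 437138 \left(- \frac{5403625}{158} + 141219\right) = 437138 \cdot \frac{16908977}{158} = \frac{3695778193913}{79}$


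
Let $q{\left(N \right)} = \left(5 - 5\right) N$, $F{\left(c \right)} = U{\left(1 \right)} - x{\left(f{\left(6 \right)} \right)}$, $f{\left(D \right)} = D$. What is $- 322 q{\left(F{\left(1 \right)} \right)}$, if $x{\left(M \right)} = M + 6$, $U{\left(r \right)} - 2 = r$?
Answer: $0$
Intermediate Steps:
$U{\left(r \right)} = 2 + r$
$x{\left(M \right)} = 6 + M$
$F{\left(c \right)} = -9$ ($F{\left(c \right)} = \left(2 + 1\right) - \left(6 + 6\right) = 3 - 12 = -9$)
$q{\left(N \right)} = 0$ ($q{\left(N \right)} = 0 N = 0$)
$- 322 q{\left(F{\left(1 \right)} \right)} = \left(-322\right) 0 = 0$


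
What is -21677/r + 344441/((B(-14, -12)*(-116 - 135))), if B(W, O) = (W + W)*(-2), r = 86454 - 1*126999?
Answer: -257748461/10752840 ≈ -23.970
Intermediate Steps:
r = -40545 (r = 86454 - 126999 = -40545)
B(W, O) = -4*W (B(W, O) = (2*W)*(-2) = -4*W)
-21677/r + 344441/((B(-14, -12)*(-116 - 135))) = -21677/(-40545) + 344441/(((-4*(-14))*(-116 - 135))) = -21677*(-1/40545) + 344441/((56*(-251))) = 409/765 + 344441/(-14056) = 409/765 + 344441*(-1/14056) = 409/765 - 344441/14056 = -257748461/10752840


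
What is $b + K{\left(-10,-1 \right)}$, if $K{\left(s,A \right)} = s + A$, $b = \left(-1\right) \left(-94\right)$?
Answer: $83$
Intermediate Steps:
$b = 94$
$K{\left(s,A \right)} = A + s$
$b + K{\left(-10,-1 \right)} = 94 - 11 = 83$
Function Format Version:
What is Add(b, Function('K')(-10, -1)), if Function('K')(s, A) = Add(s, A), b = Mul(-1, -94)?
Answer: 83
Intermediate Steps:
b = 94
Function('K')(s, A) = Add(A, s)
Add(b, Function('K')(-10, -1)) = Add(94, Add(-1, -10)) = Add(94, -11) = 83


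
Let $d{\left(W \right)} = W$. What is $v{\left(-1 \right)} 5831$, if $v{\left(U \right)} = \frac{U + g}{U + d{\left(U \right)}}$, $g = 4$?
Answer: $- \frac{17493}{2} \approx -8746.5$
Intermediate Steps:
$v{\left(U \right)} = \frac{4 + U}{2 U}$ ($v{\left(U \right)} = \frac{U + 4}{U + U} = \frac{4 + U}{2 U}$)
$v{\left(-1 \right)} 5831 = \frac{4 - 1}{2 \left(-1\right)} 5831 = \frac{1}{2} \left(-1\right) 3 \cdot 5831 = \left(- \frac{3}{2}\right) 5831 = - \frac{17493}{2}$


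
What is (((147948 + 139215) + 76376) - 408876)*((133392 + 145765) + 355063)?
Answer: -28753632140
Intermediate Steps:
(((147948 + 139215) + 76376) - 408876)*((133392 + 145765) + 355063) = ((287163 + 76376) - 408876)*(279157 + 355063) = (363539 - 408876)*634220 = -45337*634220 = -28753632140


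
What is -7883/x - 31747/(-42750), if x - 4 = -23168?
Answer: 536192879/495130500 ≈ 1.0829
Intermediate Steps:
x = -23164 (x = 4 - 23168 = -23164)
-7883/x - 31747/(-42750) = -7883/(-23164) - 31747/(-42750) = -7883*(-1/23164) - 31747*(-1/42750) = 7883/23164 + 31747/42750 = 536192879/495130500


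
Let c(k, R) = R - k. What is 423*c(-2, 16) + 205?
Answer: 7819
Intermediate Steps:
423*c(-2, 16) + 205 = 423*(16 - 1*(-2)) + 205 = 423*(16 + 2) + 205 = 423*18 + 205 = 7614 + 205 = 7819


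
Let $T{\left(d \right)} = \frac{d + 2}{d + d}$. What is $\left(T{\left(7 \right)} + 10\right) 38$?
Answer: $\frac{2831}{7} \approx 404.43$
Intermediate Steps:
$T{\left(d \right)} = \frac{2 + d}{2 d}$
$\left(T{\left(7 \right)} + 10\right) 38 = \left(\frac{2 + 7}{2 \cdot 7} + 10\right) 38 = \left(\frac{1}{2} \cdot \frac{1}{7} \cdot 9 + 10\right) 38 = \left(\frac{9}{14} + 10\right) 38 = \frac{149}{14} \cdot 38 = \frac{2831}{7}$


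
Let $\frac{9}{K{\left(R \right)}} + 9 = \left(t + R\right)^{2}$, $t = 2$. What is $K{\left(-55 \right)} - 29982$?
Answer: $- \frac{83949591}{2800} \approx -29982.0$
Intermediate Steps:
$K{\left(R \right)} = \frac{9}{-9 + \left(2 + R\right)^{2}}$
$K{\left(-55 \right)} - 29982 = \frac{9}{-9 + \left(2 - 55\right)^{2}} - 29982 = \frac{9}{-9 + \left(-53\right)^{2}} - 29982 = \frac{9}{-9 + 2809} - 29982 = \frac{9}{2800} - 29982 = - \frac{83949591}{2800}$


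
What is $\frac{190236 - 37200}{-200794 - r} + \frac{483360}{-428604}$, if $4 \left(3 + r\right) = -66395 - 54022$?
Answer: $- \frac{3797307416}{1875821123} \approx -2.0243$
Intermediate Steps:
$r = - \frac{120429}{4}$ ($r = -3 + \frac{-66395 - 54022}{4} = -3 + \frac{1}{4} \left(-120417\right) = -3 - \frac{120417}{4} = - \frac{120429}{4} \approx -30107.0$)
$\frac{190236 - 37200}{-200794 - r} + \frac{483360}{-428604} = \frac{190236 - 37200}{-200794 - - \frac{120429}{4}} + \frac{483360}{-428604} = \frac{190236 - 37200}{-200794 + \frac{120429}{4}} + 483360 \left(- \frac{1}{428604}\right) = \frac{153036}{- \frac{682747}{4}} - \frac{40280}{35717} = 153036 \left(- \frac{4}{682747}\right) - \frac{40280}{35717} = - \frac{47088}{52519} - \frac{40280}{35717} = - \frac{3797307416}{1875821123}$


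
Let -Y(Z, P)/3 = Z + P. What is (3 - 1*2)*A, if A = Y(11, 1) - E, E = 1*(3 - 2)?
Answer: -37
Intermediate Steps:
Y(Z, P) = -3*P - 3*Z (Y(Z, P) = -3*(Z + P) = -3*(P + Z) = -3*P - 3*Z)
E = 1 (E = 1*1 = 1)
A = -37 (A = (-3*1 - 3*11) - 1*1 = (-3 - 33) - 1 = -36 - 1 = -37)
(3 - 1*2)*A = (3 - 1*2)*(-37) = (3 - 2)*(-37) = 1*(-37) = -37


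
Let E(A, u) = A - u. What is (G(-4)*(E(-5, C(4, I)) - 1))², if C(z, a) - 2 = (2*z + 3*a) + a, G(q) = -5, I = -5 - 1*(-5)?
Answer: 6400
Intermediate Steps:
I = 0 (I = -5 + 5 = 0)
C(z, a) = 2 + 2*z + 4*a (C(z, a) = 2 + ((2*z + 3*a) + a) = 2 + (2*z + 4*a) = 2 + 2*z + 4*a)
(G(-4)*(E(-5, C(4, I)) - 1))² = (-5*((-5 - (2 + 2*4 + 4*0)) - 1))² = (-5*((-5 - (2 + 8 + 0)) - 1))² = (-5*((-5 - 1*10) - 1))² = (-5*((-5 - 10) - 1))² = (-5*(-15 - 1))² = (-5*(-16))² = 80² = 6400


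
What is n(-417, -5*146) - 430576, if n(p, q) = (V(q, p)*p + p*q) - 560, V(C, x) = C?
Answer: 177684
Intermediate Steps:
n(p, q) = -560 + 2*p*q (n(p, q) = (q*p + p*q) - 560 = (p*q + p*q) - 560 = 2*p*q - 560 = -560 + 2*p*q)
n(-417, -5*146) - 430576 = (-560 + 2*(-417)*(-5*146)) - 430576 = (-560 + 2*(-417)*(-730)) - 430576 = (-560 + 608820) - 430576 = 608260 - 430576 = 177684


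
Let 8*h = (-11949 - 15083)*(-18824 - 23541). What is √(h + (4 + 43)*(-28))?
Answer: √143150019 ≈ 11965.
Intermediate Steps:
h = 143151335 (h = ((-11949 - 15083)*(-18824 - 23541))/8 = (-27032*(-42365))/8 = (⅛)*1145210680 = 143151335)
√(h + (4 + 43)*(-28)) = √(143151335 + (4 + 43)*(-28)) = √(143151335 + 47*(-28)) = √(143151335 - 1316) = √143150019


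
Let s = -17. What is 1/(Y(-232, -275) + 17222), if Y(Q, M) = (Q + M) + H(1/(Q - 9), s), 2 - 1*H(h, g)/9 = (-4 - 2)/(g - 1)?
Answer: 1/16730 ≈ 5.9773e-5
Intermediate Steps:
H(h, g) = 18 + 54/(-1 + g) (H(h, g) = 18 - 9*(-4 - 2)/(g - 1) = 18 - (-54)/(-1 + g) = 18 + 54/(-1 + g))
Y(Q, M) = 15 + M + Q (Y(Q, M) = (Q + M) + 18*(2 - 17)/(-1 - 17) = (M + Q) + 18*(-15)/(-18) = (M + Q) + 18*(-1/18)*(-15) = (M + Q) + 15 = 15 + M + Q)
1/(Y(-232, -275) + 17222) = 1/((15 - 275 - 232) + 17222) = 1/(-492 + 17222) = 1/16730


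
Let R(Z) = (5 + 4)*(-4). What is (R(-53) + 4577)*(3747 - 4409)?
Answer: -3006142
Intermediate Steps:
R(Z) = -36 (R(Z) = 9*(-4) = -36)
(R(-53) + 4577)*(3747 - 4409) = (-36 + 4577)*(3747 - 4409) = 4541*(-662) = -3006142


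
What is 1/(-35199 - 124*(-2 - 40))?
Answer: -1/29991 ≈ -3.3343e-5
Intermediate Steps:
1/(-35199 - 124*(-2 - 40)) = 1/(-35199 - 124*(-42)) = 1/(-35199 + 5208) = 1/(-29991) = -1/29991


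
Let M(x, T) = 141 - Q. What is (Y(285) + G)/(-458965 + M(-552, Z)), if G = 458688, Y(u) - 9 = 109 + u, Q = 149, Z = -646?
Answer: -459091/458973 ≈ -1.0003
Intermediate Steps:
Y(u) = 118 + u (Y(u) = 9 + (109 + u) = 118 + u)
M(x, T) = -8 (M(x, T) = 141 - 1*149 = 141 - 149 = -8)
(Y(285) + G)/(-458965 + M(-552, Z)) = ((118 + 285) + 458688)/(-458965 - 8) = (403 + 458688)/(-458973) = 459091*(-1/458973) = -459091/458973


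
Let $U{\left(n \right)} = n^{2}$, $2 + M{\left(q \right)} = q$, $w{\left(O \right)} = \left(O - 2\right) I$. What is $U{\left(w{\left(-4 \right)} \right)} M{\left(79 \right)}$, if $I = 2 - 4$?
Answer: $11088$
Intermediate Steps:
$I = -2$
$w{\left(O \right)} = 4 - 2 O$ ($w{\left(O \right)} = \left(O - 2\right) \left(-2\right) = \left(-2 + O\right) \left(-2\right) = 4 - 2 O$)
$M{\left(q \right)} = -2 + q$
$U{\left(w{\left(-4 \right)} \right)} M{\left(79 \right)} = \left(4 - -8\right)^{2} \left(-2 + 79\right) = \left(4 + 8\right)^{2} \cdot 77 = 12^{2} \cdot 77 = 144 \cdot 77 = 11088$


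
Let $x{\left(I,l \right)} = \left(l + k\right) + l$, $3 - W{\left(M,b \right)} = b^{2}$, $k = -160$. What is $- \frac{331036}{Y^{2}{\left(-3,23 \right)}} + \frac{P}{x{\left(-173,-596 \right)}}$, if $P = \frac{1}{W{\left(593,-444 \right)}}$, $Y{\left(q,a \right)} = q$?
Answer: $- \frac{29409659317789}{799571448} \approx -36782.0$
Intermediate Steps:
$W{\left(M,b \right)} = 3 - b^{2}$
$P = - \frac{1}{197133}$ ($P = \frac{1}{3 - \left(-444\right)^{2}} = \frac{1}{3 - 197136} = \frac{1}{-197133} = - \frac{1}{197133} \approx -5.0727 \cdot 10^{-6}$)
$x{\left(I,l \right)} = -160 + 2 l$ ($x{\left(I,l \right)} = \left(l - 160\right) + l = \left(-160 + l\right) + l = -160 + 2 l$)
$- \frac{331036}{Y^{2}{\left(-3,23 \right)}} + \frac{P}{x{\left(-173,-596 \right)}} = - \frac{331036}{\left(-3\right)^{2}} - \frac{1}{197133 \left(-160 + 2 \left(-596\right)\right)} = - \frac{331036}{9} - \frac{1}{197133 \left(-160 - 1192\right)} = \left(-331036\right) \frac{1}{9} - \frac{1}{197133 \left(-1352\right)} = - \frac{331036}{9} - - \frac{1}{266523816} = - \frac{331036}{9} + \frac{1}{266523816} = - \frac{29409659317789}{799571448}$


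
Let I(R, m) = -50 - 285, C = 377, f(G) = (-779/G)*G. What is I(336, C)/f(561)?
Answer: 335/779 ≈ 0.43004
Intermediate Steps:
f(G) = -779
I(R, m) = -335
I(336, C)/f(561) = -335/(-779) = -335*(-1/779) = 335/779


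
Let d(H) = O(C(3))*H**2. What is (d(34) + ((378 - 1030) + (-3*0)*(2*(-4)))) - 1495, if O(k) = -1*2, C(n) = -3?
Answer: -4459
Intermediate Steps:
O(k) = -2
d(H) = -2*H**2
(d(34) + ((378 - 1030) + (-3*0)*(2*(-4)))) - 1495 = (-2*34**2 + ((378 - 1030) + (-3*0)*(2*(-4)))) - 1495 = (-2*1156 + (-652 + 0*(-8))) - 1495 = (-2312 + (-652 + 0)) - 1495 = (-2312 - 652) - 1495 = -2964 - 1495 = -4459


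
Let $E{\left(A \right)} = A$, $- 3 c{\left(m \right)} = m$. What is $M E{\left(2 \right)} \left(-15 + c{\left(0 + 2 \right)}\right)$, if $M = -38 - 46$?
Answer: $2632$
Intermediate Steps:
$c{\left(m \right)} = - \frac{m}{3}$
$M = -84$ ($M = -38 - 46 = -84$)
$M E{\left(2 \right)} \left(-15 + c{\left(0 + 2 \right)}\right) = \left(-84\right) 2 \left(-15 - \frac{0 + 2}{3}\right) = - 168 \left(-15 - \frac{2}{3}\right) = \left(-168\right) \left(- \frac{47}{3}\right) = 2632$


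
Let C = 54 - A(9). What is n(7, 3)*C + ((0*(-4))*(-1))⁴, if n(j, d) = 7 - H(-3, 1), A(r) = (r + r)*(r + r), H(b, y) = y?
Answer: -1620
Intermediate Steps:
A(r) = 4*r² (A(r) = (2*r)*(2*r) = 4*r²)
n(j, d) = 6 (n(j, d) = 7 - 1*1 = 7 - 1 = 6)
C = -270 (C = 54 - 4*9² = 54 - 4*81 = 54 - 1*324 = 54 - 324 = -270)
n(7, 3)*C + ((0*(-4))*(-1))⁴ = 6*(-270) + ((0*(-4))*(-1))⁴ = -1620 + (0*(-1))⁴ = -1620 + 0⁴ = -1620 + 0 = -1620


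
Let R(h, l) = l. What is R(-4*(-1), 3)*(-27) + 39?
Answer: -42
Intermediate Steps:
R(-4*(-1), 3)*(-27) + 39 = 3*(-27) + 39 = -81 + 39 = -42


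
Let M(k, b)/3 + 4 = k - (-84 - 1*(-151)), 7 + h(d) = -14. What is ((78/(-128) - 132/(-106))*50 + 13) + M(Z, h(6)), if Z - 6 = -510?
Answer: -2849627/1696 ≈ -1680.2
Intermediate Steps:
Z = -504 (Z = 6 - 510 = -504)
h(d) = -21 (h(d) = -7 - 14 = -21)
M(k, b) = -213 + 3*k (M(k, b) = -12 + 3*(k - (-84 - 1*(-151))) = -12 + 3*(k - (-84 + 151)) = -12 + 3*(k - 1*67) = -12 + 3*(k - 67) = -12 + 3*(-67 + k) = -12 + (-201 + 3*k) = -213 + 3*k)
((78/(-128) - 132/(-106))*50 + 13) + M(Z, h(6)) = ((78/(-128) - 132/(-106))*50 + 13) + (-213 + 3*(-504)) = ((78*(-1/128) - 132*(-1/106))*50 + 13) + (-213 - 1512) = ((-39/64 + 66/53)*50 + 13) - 1725 = ((2157/3392)*50 + 13) - 1725 = (53925/1696 + 13) - 1725 = 75973/1696 - 1725 = -2849627/1696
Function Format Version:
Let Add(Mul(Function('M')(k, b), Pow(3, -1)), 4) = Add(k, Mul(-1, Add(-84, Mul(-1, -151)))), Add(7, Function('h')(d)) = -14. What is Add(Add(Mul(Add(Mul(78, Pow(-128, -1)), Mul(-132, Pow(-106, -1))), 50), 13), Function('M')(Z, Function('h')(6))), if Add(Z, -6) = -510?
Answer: Rational(-2849627, 1696) ≈ -1680.2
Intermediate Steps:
Z = -504 (Z = Add(6, -510) = -504)
Function('h')(d) = -21 (Function('h')(d) = Add(-7, -14) = -21)
Function('M')(k, b) = Add(-213, Mul(3, k)) (Function('M')(k, b) = Add(-12, Mul(3, Add(k, Mul(-1, Add(-84, Mul(-1, -151)))))) = Add(-12, Mul(3, Add(k, Mul(-1, Add(-84, 151))))) = Add(-12, Mul(3, Add(k, Mul(-1, 67)))) = Add(-12, Mul(3, Add(k, -67))) = Add(-12, Mul(3, Add(-67, k))) = Add(-12, Add(-201, Mul(3, k))) = Add(-213, Mul(3, k)))
Add(Add(Mul(Add(Mul(78, Pow(-128, -1)), Mul(-132, Pow(-106, -1))), 50), 13), Function('M')(Z, Function('h')(6))) = Add(Add(Mul(Add(Mul(78, Pow(-128, -1)), Mul(-132, Pow(-106, -1))), 50), 13), Add(-213, Mul(3, -504))) = Add(Add(Mul(Add(Mul(78, Rational(-1, 128)), Mul(-132, Rational(-1, 106))), 50), 13), Add(-213, -1512)) = Add(Add(Mul(Add(Rational(-39, 64), Rational(66, 53)), 50), 13), -1725) = Add(Add(Mul(Rational(2157, 3392), 50), 13), -1725) = Add(Add(Rational(53925, 1696), 13), -1725) = Add(Rational(75973, 1696), -1725) = Rational(-2849627, 1696)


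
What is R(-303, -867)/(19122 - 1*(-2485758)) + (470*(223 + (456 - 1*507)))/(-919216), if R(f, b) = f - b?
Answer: -1051958653/11992321740 ≈ -0.087719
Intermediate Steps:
R(-303, -867)/(19122 - 1*(-2485758)) + (470*(223 + (456 - 1*507)))/(-919216) = (-303 - 1*(-867))/(19122 - 1*(-2485758)) + (470*(223 + (456 - 1*507)))/(-919216) = (-303 + 867)/(19122 + 2485758) + (470*(223 + (456 - 507)))*(-1/919216) = 564/2504880 + (470*(223 - 51))*(-1/919216) = 564*(1/2504880) + (470*172)*(-1/919216) = 47/208740 + 80840*(-1/919216) = 47/208740 - 10105/114902 = -1051958653/11992321740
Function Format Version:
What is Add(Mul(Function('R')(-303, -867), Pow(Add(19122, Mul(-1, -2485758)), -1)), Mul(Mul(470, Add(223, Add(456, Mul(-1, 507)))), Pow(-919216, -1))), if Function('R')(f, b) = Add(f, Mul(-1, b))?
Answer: Rational(-1051958653, 11992321740) ≈ -0.087719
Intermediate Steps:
Add(Mul(Function('R')(-303, -867), Pow(Add(19122, Mul(-1, -2485758)), -1)), Mul(Mul(470, Add(223, Add(456, Mul(-1, 507)))), Pow(-919216, -1))) = Add(Mul(Add(-303, Mul(-1, -867)), Pow(Add(19122, Mul(-1, -2485758)), -1)), Mul(Mul(470, Add(223, Add(456, Mul(-1, 507)))), Pow(-919216, -1))) = Add(Mul(Add(-303, 867), Pow(Add(19122, 2485758), -1)), Mul(Mul(470, Add(223, Add(456, -507))), Rational(-1, 919216))) = Add(Mul(564, Pow(2504880, -1)), Mul(Mul(470, Add(223, -51)), Rational(-1, 919216))) = Add(Mul(564, Rational(1, 2504880)), Mul(Mul(470, 172), Rational(-1, 919216))) = Add(Rational(47, 208740), Mul(80840, Rational(-1, 919216))) = Add(Rational(47, 208740), Rational(-10105, 114902)) = Rational(-1051958653, 11992321740)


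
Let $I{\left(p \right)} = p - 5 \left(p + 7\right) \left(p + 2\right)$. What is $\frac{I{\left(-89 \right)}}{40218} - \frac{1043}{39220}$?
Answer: $- \frac{722207677}{788674980} \approx -0.91572$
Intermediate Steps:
$I{\left(p \right)} = p - 5 \left(2 + p\right) \left(7 + p\right)$ ($I{\left(p \right)} = p - 5 \left(7 + p\right) \left(2 + p\right) = p - 5 \left(2 + p\right) \left(7 + p\right)$)
$\frac{I{\left(-89 \right)}}{40218} - \frac{1043}{39220} = \frac{-70 - -3916 - 5 \left(-89\right)^{2}}{40218} - \frac{1043}{39220} = \left(-70 + 3916 - 39605\right) \frac{1}{40218} - \frac{1043}{39220} = \left(-35759\right) \frac{1}{40218} - \frac{1043}{39220} = - \frac{35759}{40218} - \frac{1043}{39220} = - \frac{722207677}{788674980}$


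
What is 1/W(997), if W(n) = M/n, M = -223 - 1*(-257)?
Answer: 997/34 ≈ 29.324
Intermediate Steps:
M = 34 (M = -223 + 257 = 34)
W(n) = 34/n
1/W(997) = 1/(34/997) = 997/34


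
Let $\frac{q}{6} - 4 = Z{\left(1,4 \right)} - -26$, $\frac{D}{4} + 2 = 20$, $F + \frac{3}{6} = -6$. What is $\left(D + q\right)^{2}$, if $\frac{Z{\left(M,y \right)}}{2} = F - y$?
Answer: $15876$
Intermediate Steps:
$F = - \frac{13}{2}$ ($F = - \frac{1}{2} - 6 = - \frac{13}{2} \approx -6.5$)
$D = 72$ ($D = -8 + 4 \cdot 20 = -8 + 80 = 72$)
$Z{\left(M,y \right)} = -13 - 2 y$ ($Z{\left(M,y \right)} = 2 \left(- \frac{13}{2} - y\right) = -13 - 2 y$)
$q = 54$ ($q = 24 + 6 \left(\left(-13 - 8\right) - -26\right) = 24 + 6 \left(\left(-13 - 8\right) + 26\right) = 24 + 6 \left(-21 + 26\right) = 24 + 6 \cdot 5 = 24 + 30 = 54$)
$\left(D + q\right)^{2} = \left(72 + 54\right)^{2} = 126^{2} = 15876$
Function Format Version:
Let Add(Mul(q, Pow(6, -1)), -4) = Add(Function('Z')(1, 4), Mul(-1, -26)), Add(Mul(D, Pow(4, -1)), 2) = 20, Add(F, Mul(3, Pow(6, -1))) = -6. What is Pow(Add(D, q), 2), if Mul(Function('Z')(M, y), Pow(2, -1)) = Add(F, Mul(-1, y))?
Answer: 15876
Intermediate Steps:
F = Rational(-13, 2) (F = Add(Rational(-1, 2), -6) = Rational(-13, 2) ≈ -6.5000)
D = 72 (D = Add(-8, Mul(4, 20)) = Add(-8, 80) = 72)
Function('Z')(M, y) = Add(-13, Mul(-2, y)) (Function('Z')(M, y) = Mul(2, Add(Rational(-13, 2), Mul(-1, y))) = Add(-13, Mul(-2, y)))
q = 54 (q = Add(24, Mul(6, Add(Add(-13, Mul(-2, 4)), Mul(-1, -26)))) = Add(24, Mul(6, Add(Add(-13, -8), 26))) = Add(24, Mul(6, Add(-21, 26))) = Add(24, Mul(6, 5)) = Add(24, 30) = 54)
Pow(Add(D, q), 2) = Pow(Add(72, 54), 2) = Pow(126, 2) = 15876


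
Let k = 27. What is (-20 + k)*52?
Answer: 364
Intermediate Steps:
(-20 + k)*52 = (-20 + 27)*52 = 7*52 = 364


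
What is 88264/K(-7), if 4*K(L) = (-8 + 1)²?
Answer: 353056/49 ≈ 7205.2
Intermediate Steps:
K(L) = 49/4 (K(L) = (-8 + 1)²/4 = (¼)*(-7)² = (¼)*49 = 49/4)
88264/K(-7) = 88264/(49/4) = 88264*(4/49) = 353056/49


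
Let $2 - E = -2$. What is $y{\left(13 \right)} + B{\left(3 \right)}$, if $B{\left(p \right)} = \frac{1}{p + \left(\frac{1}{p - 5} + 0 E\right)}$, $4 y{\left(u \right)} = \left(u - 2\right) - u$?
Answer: $- \frac{1}{10} \approx -0.1$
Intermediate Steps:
$E = 4$ ($E = 2 - -2 = 2 + 2 = 4$)
$y{\left(u \right)} = - \frac{1}{2}$ ($y{\left(u \right)} = \frac{\left(u - 2\right) - u}{4} = \frac{\left(-2 + u\right) - u}{4} = \frac{1}{4} \left(-2\right) = - \frac{1}{2}$)
$B{\left(p \right)} = \frac{1}{p + \frac{1}{-5 + p}}$ ($B{\left(p \right)} = \frac{1}{p + \left(\frac{1}{p - 5} + 0 \cdot 4\right)} = \frac{1}{p + \left(\frac{1}{-5 + p} + 0\right)} = \frac{1}{p + \frac{1}{-5 + p}}$)
$y{\left(13 \right)} + B{\left(3 \right)} = - \frac{1}{2} + \frac{-5 + 3}{1 + 3^{2} - 15} = - \frac{1}{2} + \frac{1}{1 + 9 - 15} \left(-2\right) = - \frac{1}{2} + \frac{1}{-5} \left(-2\right) = - \frac{1}{2} - - \frac{2}{5} = - \frac{1}{2} + \frac{2}{5} = - \frac{1}{10}$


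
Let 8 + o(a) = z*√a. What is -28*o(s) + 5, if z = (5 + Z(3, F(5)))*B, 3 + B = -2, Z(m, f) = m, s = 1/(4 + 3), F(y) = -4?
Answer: 229 + 160*√7 ≈ 652.32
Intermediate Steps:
s = ⅐ (s = 1/7 = ⅐ ≈ 0.14286)
B = -5 (B = -3 - 2 = -5)
z = -40 (z = (5 + 3)*(-5) = 8*(-5) = -40)
o(a) = -8 - 40*√a
-28*o(s) + 5 = -28*(-8 - 40*√7/7) + 5 = (224 + 160*√7) + 5 = 229 + 160*√7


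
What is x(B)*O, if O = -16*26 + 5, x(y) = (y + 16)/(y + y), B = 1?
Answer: -6987/2 ≈ -3493.5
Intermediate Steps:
x(y) = (16 + y)/(2*y) (x(y) = (16 + y)/((2*y)) = (16 + y)*(1/(2*y)) = (16 + y)/(2*y))
O = -411 (O = -416 + 5 = -411)
x(B)*O = ((1/2)*(16 + 1)/1)*(-411) = ((1/2)*1*17)*(-411) = (17/2)*(-411) = -6987/2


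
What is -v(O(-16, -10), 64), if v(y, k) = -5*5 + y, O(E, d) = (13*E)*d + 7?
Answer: -2062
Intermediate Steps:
O(E, d) = 7 + 13*E*d (O(E, d) = 13*E*d + 7 = 7 + 13*E*d)
v(y, k) = -25 + y
-v(O(-16, -10), 64) = -(-25 + (7 + 13*(-16)*(-10))) = -(-25 + (7 + 2080)) = -(-25 + 2087) = -1*2062 = -2062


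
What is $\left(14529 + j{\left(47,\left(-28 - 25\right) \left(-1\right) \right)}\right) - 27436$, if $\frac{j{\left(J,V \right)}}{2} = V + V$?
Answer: $-12695$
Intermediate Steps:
$j{\left(J,V \right)} = 4 V$ ($j{\left(J,V \right)} = 2 \left(V + V\right) = 2 \cdot 2 V = 4 V$)
$\left(14529 + j{\left(47,\left(-28 - 25\right) \left(-1\right) \right)}\right) - 27436 = \left(14529 + 4 \left(-28 - 25\right) \left(-1\right)\right) - 27436 = \left(14529 + 4 \left(\left(-53\right) \left(-1\right)\right)\right) - 27436 = \left(14529 + 4 \cdot 53\right) - 27436 = \left(14529 + 212\right) - 27436 = 14741 - 27436 = -12695$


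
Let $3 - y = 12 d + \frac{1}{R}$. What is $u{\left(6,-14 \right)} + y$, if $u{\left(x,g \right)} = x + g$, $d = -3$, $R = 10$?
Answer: $\frac{309}{10} \approx 30.9$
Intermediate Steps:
$u{\left(x,g \right)} = g + x$
$y = \frac{389}{10}$ ($y = 3 - \left(12 \left(-3\right) + \frac{1}{10}\right) = 3 - \left(-36 + \frac{1}{10}\right) = 3 - - \frac{359}{10} = 3 + \frac{359}{10} = \frac{389}{10} \approx 38.9$)
$u{\left(6,-14 \right)} + y = \left(-14 + 6\right) + \frac{389}{10} = -8 + \frac{389}{10} = \frac{309}{10}$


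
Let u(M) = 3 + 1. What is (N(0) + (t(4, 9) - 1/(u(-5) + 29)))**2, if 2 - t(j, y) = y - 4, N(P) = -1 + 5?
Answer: 1024/1089 ≈ 0.94031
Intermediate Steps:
N(P) = 4
t(j, y) = 6 - y (t(j, y) = 2 - (y - 4) = 2 - (-4 + y) = 2 + (4 - y) = 6 - y)
u(M) = 4
(N(0) + (t(4, 9) - 1/(u(-5) + 29)))**2 = (4 + ((6 - 1*9) - 1/(4 + 29)))**2 = (4 + ((6 - 9) - 1/33))**2 = (4 + (-3 - 1*1/33))**2 = (4 + (-3 - 1/33))**2 = (4 - 100/33)**2 = (32/33)**2 = 1024/1089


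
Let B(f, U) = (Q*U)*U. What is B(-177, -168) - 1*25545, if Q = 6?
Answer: 143799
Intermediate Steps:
B(f, U) = 6*U**2 (B(f, U) = (6*U)*U = 6*U**2)
B(-177, -168) - 1*25545 = 6*(-168)**2 - 1*25545 = 6*28224 - 25545 = 169344 - 25545 = 143799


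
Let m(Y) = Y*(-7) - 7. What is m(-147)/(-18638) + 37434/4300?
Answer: 173325073/20035850 ≈ 8.6507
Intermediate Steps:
m(Y) = -7 - 7*Y (m(Y) = -7*Y - 7 = -7 - 7*Y)
m(-147)/(-18638) + 37434/4300 = (-7 - 7*(-147))/(-18638) + 37434/4300 = (-7 + 1029)*(-1/18638) + 37434*(1/4300) = 1022*(-1/18638) + 18717/2150 = -511/9319 + 18717/2150 = 173325073/20035850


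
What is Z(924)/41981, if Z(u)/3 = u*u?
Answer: 2561328/41981 ≈ 61.012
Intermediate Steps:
Z(u) = 3*u² (Z(u) = 3*(u*u) = 3*u²)
Z(924)/41981 = (3*924²)/41981 = (3*853776)*(1/41981) = 2561328*(1/41981) = 2561328/41981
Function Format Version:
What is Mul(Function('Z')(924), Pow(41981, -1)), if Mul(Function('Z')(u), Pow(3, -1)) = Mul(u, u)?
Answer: Rational(2561328, 41981) ≈ 61.012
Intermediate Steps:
Function('Z')(u) = Mul(3, Pow(u, 2)) (Function('Z')(u) = Mul(3, Mul(u, u)) = Mul(3, Pow(u, 2)))
Mul(Function('Z')(924), Pow(41981, -1)) = Mul(Mul(3, Pow(924, 2)), Pow(41981, -1)) = Mul(Mul(3, 853776), Rational(1, 41981)) = Mul(2561328, Rational(1, 41981)) = Rational(2561328, 41981)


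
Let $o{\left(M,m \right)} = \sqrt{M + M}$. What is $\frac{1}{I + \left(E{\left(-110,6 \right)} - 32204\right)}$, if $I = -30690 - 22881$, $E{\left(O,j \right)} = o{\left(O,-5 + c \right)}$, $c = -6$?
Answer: $- \frac{17155}{1471470169} - \frac{2 i \sqrt{55}}{7357350845} \approx -1.1658 \cdot 10^{-5} - 2.016 \cdot 10^{-9} i$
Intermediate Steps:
$o{\left(M,m \right)} = \sqrt{2} \sqrt{M}$ ($o{\left(M,m \right)} = \sqrt{2 M} = \sqrt{2} \sqrt{M}$)
$E{\left(O,j \right)} = \sqrt{2} \sqrt{O}$
$I = -53571$ ($I = -30690 - 22881 = -53571$)
$\frac{1}{I + \left(E{\left(-110,6 \right)} - 32204\right)} = \frac{1}{-53571 + \left(\sqrt{2} \sqrt{-110} - 32204\right)} = \frac{1}{-53571 - \left(32204 - \sqrt{2} i \sqrt{110}\right)} = \frac{1}{-53571 - \left(32204 - 2 i \sqrt{55}\right)} = \frac{1}{-85775 + 2 i \sqrt{55}}$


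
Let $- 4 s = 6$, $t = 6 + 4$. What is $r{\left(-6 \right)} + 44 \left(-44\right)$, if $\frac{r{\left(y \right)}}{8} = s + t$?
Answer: $-1868$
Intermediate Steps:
$t = 10$
$s = - \frac{3}{2}$ ($s = \left(- \frac{1}{4}\right) 6 = - \frac{3}{2} \approx -1.5$)
$r{\left(y \right)} = 68$ ($r{\left(y \right)} = 8 \left(- \frac{3}{2} + 10\right) = 8 \cdot \frac{17}{2} = 68$)
$r{\left(-6 \right)} + 44 \left(-44\right) = 68 + 44 \left(-44\right) = 68 - 1936 = -1868$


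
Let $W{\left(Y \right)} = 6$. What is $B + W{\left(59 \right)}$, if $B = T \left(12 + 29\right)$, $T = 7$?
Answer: $293$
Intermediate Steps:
$B = 287$ ($B = 7 \left(12 + 29\right) = 7 \cdot 41 = 287$)
$B + W{\left(59 \right)} = 287 + 6 = 293$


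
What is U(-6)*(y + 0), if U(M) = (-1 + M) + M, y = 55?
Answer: -715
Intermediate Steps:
U(M) = -1 + 2*M
U(-6)*(y + 0) = (-1 + 2*(-6))*(55 + 0) = (-1 - 12)*55 = -13*55 = -715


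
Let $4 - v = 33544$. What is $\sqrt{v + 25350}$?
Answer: $3 i \sqrt{910} \approx 90.499 i$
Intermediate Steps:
$v = -33540$ ($v = 4 - 33544 = -33540$)
$\sqrt{v + 25350} = \sqrt{-33540 + 25350} = \sqrt{-8190} = 3 i \sqrt{910}$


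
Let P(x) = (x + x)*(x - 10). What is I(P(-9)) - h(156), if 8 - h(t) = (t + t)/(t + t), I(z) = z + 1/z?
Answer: 114571/342 ≈ 335.00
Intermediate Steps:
P(x) = 2*x*(-10 + x) (P(x) = (2*x)*(-10 + x) = 2*x*(-10 + x))
h(t) = 7 (h(t) = 8 - (t + t)/(t + t) = 8 - 2*t/(2*t) = 8 - 2*t*1/(2*t) = 8 - 1*1 = 8 - 1 = 7)
I(P(-9)) - h(156) = (2*(-9)*(-10 - 9) + 1/(2*(-9)*(-10 - 9))) - 1*7 = (2*(-9)*(-19) + 1/(2*(-9)*(-19))) - 7 = (342 + 1/342) - 7 = 116965/342 - 7 = 114571/342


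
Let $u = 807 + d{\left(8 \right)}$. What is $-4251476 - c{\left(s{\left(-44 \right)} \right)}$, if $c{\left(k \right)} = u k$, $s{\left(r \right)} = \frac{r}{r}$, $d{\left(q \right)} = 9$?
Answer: $-4252292$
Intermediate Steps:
$s{\left(r \right)} = 1$
$u = 816$ ($u = 807 + 9 = 816$)
$c{\left(k \right)} = 816 k$
$-4251476 - c{\left(s{\left(-44 \right)} \right)} = -4251476 - 816 \cdot 1 = -4251476 - 816 = -4252292$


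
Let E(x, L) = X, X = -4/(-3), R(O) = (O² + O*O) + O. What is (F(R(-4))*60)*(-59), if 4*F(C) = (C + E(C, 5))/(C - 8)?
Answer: -1298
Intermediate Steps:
R(O) = O + 2*O² (R(O) = (O² + O²) + O = 2*O² + O = O + 2*O²)
X = 4/3 (X = -4*(-⅓) = 4/3 ≈ 1.3333)
E(x, L) = 4/3
F(C) = (4/3 + C)/(4*(-8 + C)) (F(C) = ((C + 4/3)/(C - 8))/4 = ((4/3 + C)/(-8 + C))/4 = (4/3 + C)/(4*(-8 + C)))
(F(R(-4))*60)*(-59) = (((4 + 3*(-4*(1 + 2*(-4))))/(12*(-8 - 4*(1 + 2*(-4)))))*60)*(-59) = (((4 + 3*(-4*(1 - 8)))/(12*(-8 - 4*(1 - 8))))*60)*(-59) = (((4 + 3*(-4*(-7)))/(12*(-8 - 4*(-7))))*60)*(-59) = (((4 + 3*28)/(12*(-8 + 28)))*60)*(-59) = (((1/12)*(4 + 84)/20)*60)*(-59) = (((1/12)*(1/20)*88)*60)*(-59) = ((11/30)*60)*(-59) = 22*(-59) = -1298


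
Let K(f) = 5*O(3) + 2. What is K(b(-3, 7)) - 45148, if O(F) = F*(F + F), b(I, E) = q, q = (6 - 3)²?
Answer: -45056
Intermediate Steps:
q = 9 (q = 3² = 9)
b(I, E) = 9
O(F) = 2*F² (O(F) = F*(2*F) = 2*F²)
K(f) = 92 (K(f) = 5*(2*3²) + 2 = 5*(2*9) + 2 = 5*18 + 2 = 90 + 2 = 92)
K(b(-3, 7)) - 45148 = 92 - 45148 = -45056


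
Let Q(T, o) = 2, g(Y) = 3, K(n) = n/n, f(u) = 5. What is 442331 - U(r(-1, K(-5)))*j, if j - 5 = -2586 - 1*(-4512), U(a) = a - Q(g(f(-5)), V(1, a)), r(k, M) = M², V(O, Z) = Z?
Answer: 444262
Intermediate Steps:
K(n) = 1
U(a) = -2 + a (U(a) = a - 1*2 = a - 2 = -2 + a)
j = 1931 (j = 5 + (-2586 - 1*(-4512)) = 5 + (-2586 + 4512) = 5 + 1926 = 1931)
442331 - U(r(-1, K(-5)))*j = 442331 - (-2 + 1²)*1931 = 442331 - (-2 + 1)*1931 = 442331 - (-1)*1931 = 442331 - 1*(-1931) = 442331 + 1931 = 444262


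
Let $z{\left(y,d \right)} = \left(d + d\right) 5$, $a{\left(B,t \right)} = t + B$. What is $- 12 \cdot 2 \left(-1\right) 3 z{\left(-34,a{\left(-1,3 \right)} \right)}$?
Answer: $1440$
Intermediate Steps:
$a{\left(B,t \right)} = B + t$
$z{\left(y,d \right)} = 10 d$ ($z{\left(y,d \right)} = 2 d 5 = 10 d$)
$- 12 \cdot 2 \left(-1\right) 3 z{\left(-34,a{\left(-1,3 \right)} \right)} = - 12 \cdot 2 \left(-1\right) 3 \cdot 10 \left(-1 + 3\right) = \left(-12\right) \left(-2\right) 3 \cdot 10 \cdot 2 = 24 \cdot 3 \cdot 20 = 72 \cdot 20 = 1440$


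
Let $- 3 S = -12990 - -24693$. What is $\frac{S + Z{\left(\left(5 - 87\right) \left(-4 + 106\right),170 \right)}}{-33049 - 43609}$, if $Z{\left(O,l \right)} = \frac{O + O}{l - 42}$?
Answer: $\frac{64507}{1226528} \approx 0.052593$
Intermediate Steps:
$Z{\left(O,l \right)} = \frac{2 O}{-42 + l}$
$S = -3901$ ($S = - \frac{-12990 - -24693}{3} = - \frac{-12990 + 24693}{3} = \left(- \frac{1}{3}\right) 11703 = -3901$)
$\frac{S + Z{\left(\left(5 - 87\right) \left(-4 + 106\right),170 \right)}}{-33049 - 43609} = \frac{-3901 + \frac{2 \left(5 - 87\right) \left(-4 + 106\right)}{-42 + 170}}{-33049 - 43609} = \frac{-3901 + \frac{2 \left(\left(-82\right) 102\right)}{128}}{-76658} = \left(-3901 + 2 \left(-8364\right) \frac{1}{128}\right) \left(- \frac{1}{76658}\right) = \left(-3901 - \frac{2091}{16}\right) \left(- \frac{1}{76658}\right) = \left(- \frac{64507}{16}\right) \left(- \frac{1}{76658}\right) = \frac{64507}{1226528}$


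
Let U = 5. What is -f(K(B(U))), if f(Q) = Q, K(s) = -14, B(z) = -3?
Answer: 14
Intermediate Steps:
-f(K(B(U))) = -1*(-14) = 14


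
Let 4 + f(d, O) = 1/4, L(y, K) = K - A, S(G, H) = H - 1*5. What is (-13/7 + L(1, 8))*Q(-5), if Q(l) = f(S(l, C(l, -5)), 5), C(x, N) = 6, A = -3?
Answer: -240/7 ≈ -34.286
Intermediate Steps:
S(G, H) = -5 + H (S(G, H) = H - 5 = -5 + H)
L(y, K) = 3 + K (L(y, K) = K - 1*(-3) = K + 3 = 3 + K)
f(d, O) = -15/4 (f(d, O) = -4 + 1/4 = -15/4)
Q(l) = -15/4
(-13/7 + L(1, 8))*Q(-5) = (-13/7 + (3 + 8))*(-15/4) = (-13*1/7 + 11)*(-15/4) = (-13/7 + 11)*(-15/4) = (64/7)*(-15/4) = -240/7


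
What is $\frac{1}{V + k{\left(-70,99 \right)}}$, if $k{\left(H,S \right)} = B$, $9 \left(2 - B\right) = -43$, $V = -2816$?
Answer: $- \frac{9}{25283} \approx -0.00035597$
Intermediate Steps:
$B = \frac{61}{9}$ ($B = 2 - - \frac{43}{9} = 2 + \frac{43}{9} = \frac{61}{9} \approx 6.7778$)
$k{\left(H,S \right)} = \frac{61}{9}$
$\frac{1}{V + k{\left(-70,99 \right)}} = \frac{1}{-2816 + \frac{61}{9}} = \frac{1}{- \frac{25283}{9}} = - \frac{9}{25283}$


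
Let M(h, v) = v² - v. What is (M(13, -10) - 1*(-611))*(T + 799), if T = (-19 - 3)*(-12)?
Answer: 766423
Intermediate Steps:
T = 264 (T = -22*(-12) = 264)
(M(13, -10) - 1*(-611))*(T + 799) = (-10*(-1 - 10) - 1*(-611))*(264 + 799) = (-10*(-11) + 611)*1063 = (110 + 611)*1063 = 721*1063 = 766423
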